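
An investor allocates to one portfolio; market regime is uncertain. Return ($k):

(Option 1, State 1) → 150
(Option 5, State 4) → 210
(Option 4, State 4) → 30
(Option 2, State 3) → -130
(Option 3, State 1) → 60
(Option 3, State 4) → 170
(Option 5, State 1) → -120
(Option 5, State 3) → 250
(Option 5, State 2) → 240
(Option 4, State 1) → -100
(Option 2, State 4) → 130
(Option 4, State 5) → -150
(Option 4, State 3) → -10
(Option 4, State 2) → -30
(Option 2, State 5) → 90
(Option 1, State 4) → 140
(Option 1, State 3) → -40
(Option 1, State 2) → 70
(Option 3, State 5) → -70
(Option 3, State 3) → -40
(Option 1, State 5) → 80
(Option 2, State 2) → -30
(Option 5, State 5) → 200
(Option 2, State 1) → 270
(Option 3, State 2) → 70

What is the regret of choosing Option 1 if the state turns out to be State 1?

120

Best payoff under State 1 is 270.
Regret = 270 − 150 = 120.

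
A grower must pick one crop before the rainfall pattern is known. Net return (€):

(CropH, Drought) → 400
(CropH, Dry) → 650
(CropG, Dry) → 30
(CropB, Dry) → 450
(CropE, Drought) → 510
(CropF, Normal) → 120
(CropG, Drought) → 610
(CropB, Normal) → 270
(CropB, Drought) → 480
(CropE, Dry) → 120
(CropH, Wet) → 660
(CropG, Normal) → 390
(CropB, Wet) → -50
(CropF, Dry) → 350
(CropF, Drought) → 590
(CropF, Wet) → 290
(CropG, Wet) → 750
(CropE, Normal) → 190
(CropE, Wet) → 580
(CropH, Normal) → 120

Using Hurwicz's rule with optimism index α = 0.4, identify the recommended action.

CropH: 0.4·660 + 0.6·120 = 336
CropB: 0.4·480 + 0.6·(-50) = 162
CropF: 0.4·590 + 0.6·120 = 308
CropE: 0.4·580 + 0.6·120 = 304
CropG: 0.4·750 + 0.6·30 = 318
Highest Hurwicz score = 336 → CropH.

CropH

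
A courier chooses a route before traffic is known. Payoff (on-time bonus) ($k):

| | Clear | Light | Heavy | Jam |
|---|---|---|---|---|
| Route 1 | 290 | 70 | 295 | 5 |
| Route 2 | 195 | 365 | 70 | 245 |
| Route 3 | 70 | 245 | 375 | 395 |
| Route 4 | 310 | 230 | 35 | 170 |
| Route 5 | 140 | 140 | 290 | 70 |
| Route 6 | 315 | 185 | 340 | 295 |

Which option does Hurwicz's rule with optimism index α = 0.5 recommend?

Route 6

Route 1: 0.5·295 + 0.5·5 = 150
Route 2: 0.5·365 + 0.5·70 = 217.5
Route 3: 0.5·395 + 0.5·70 = 232.5
Route 4: 0.5·310 + 0.5·35 = 172.5
Route 5: 0.5·290 + 0.5·70 = 180
Route 6: 0.5·340 + 0.5·185 = 262.5
Highest Hurwicz score = 262.5 → Route 6.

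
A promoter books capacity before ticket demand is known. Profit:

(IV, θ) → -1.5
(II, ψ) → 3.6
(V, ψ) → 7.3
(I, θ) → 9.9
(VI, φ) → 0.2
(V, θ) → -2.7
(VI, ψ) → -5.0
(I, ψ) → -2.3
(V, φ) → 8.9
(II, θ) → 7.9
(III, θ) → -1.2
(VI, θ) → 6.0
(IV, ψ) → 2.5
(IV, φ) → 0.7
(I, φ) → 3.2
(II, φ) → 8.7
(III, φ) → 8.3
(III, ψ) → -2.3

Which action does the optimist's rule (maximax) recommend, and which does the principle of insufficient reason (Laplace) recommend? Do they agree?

Row maxima: I=9.9, II=8.7, III=8.3, IV=2.5, V=8.9, VI=6.0
Best best-case = 9.9 → I.
Row averages: I=3.6, II=101/15, III=1.6, IV=17/30, V=4.5, VI=0.4
Highest average = 101/15 → II.

maximax → I; laplace → II (disagree)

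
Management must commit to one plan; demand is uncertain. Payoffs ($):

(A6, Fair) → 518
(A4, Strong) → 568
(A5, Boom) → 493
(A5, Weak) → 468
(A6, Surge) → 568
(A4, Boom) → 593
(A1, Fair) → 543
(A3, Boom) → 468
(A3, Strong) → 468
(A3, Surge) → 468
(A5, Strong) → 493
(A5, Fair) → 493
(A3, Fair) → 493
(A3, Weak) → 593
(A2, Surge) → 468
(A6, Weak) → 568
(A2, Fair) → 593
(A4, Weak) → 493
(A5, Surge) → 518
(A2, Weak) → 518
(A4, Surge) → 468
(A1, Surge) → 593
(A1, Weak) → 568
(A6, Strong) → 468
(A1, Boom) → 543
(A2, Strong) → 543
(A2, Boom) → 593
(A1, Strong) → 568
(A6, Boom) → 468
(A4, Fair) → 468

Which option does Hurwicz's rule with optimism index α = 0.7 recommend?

A1

A1: 0.7·593 + 0.3·543 = 578
A2: 0.7·593 + 0.3·468 = 555.5
A3: 0.7·593 + 0.3·468 = 555.5
A4: 0.7·593 + 0.3·468 = 555.5
A5: 0.7·518 + 0.3·468 = 503
A6: 0.7·568 + 0.3·468 = 538
Highest Hurwicz score = 578 → A1.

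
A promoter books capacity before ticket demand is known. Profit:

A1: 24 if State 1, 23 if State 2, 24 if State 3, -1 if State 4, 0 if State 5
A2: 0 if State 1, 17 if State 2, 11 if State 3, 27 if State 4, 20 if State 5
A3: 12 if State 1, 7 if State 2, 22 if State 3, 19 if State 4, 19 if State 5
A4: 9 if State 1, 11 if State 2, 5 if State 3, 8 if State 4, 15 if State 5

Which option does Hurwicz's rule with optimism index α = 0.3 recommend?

A1: 0.3·24 + 0.7·(-1) = 6.5
A2: 0.3·27 + 0.7·0 = 8.1
A3: 0.3·22 + 0.7·7 = 11.5
A4: 0.3·15 + 0.7·5 = 8
Highest Hurwicz score = 11.5 → A3.

A3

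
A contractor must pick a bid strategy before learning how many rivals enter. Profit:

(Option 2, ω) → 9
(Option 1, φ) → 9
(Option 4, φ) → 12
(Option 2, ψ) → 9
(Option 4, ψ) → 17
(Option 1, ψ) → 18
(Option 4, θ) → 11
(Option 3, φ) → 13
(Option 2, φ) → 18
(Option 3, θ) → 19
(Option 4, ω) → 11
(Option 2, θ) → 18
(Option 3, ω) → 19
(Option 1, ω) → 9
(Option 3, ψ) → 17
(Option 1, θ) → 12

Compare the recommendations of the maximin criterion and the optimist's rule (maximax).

maximin → Option 3; maximax → Option 3 (agree)

Row minima: Option 1=9, Option 2=9, Option 3=13, Option 4=11
Best worst-case = 13 → Option 3.
Row maxima: Option 1=18, Option 2=18, Option 3=19, Option 4=17
Best best-case = 19 → Option 3.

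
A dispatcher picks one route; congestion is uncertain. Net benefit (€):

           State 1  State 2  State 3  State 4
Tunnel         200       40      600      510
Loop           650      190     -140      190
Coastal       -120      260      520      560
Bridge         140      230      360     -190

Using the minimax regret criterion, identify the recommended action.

Tunnel

Column bests: State 1=650, State 2=260, State 3=600, State 4=560.
Tunnel regrets: 450, 220, 0, 50 → max 450
Loop regrets: 0, 70, 740, 370 → max 740
Coastal regrets: 770, 0, 80, 0 → max 770
Bridge regrets: 510, 30, 240, 750 → max 750
Smallest max regret = 450 → Tunnel.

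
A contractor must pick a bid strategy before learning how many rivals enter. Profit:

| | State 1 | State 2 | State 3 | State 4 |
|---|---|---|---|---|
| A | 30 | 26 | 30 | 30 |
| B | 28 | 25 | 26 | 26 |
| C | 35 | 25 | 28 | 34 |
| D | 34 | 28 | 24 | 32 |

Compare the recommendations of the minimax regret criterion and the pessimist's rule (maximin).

minimax regret → C; maximin → A (disagree)

Column bests: State 1=35, State 2=28, State 3=30, State 4=34.
A regrets: 5, 2, 0, 4 → max 5
B regrets: 7, 3, 4, 8 → max 8
C regrets: 0, 3, 2, 0 → max 3
D regrets: 1, 0, 6, 2 → max 6
Smallest max regret = 3 → C.
Row minima: A=26, B=25, C=25, D=24
Best worst-case = 26 → A.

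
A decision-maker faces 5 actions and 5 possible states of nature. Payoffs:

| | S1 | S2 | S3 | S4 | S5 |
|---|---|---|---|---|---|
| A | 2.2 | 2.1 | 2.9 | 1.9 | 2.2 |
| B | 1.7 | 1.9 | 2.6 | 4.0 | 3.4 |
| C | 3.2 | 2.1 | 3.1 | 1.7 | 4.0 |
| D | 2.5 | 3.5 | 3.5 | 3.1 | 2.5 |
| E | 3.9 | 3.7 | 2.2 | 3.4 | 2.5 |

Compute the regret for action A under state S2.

1.6

Best payoff under S2 is 3.7.
Regret = 3.7 − 2.1 = 1.6.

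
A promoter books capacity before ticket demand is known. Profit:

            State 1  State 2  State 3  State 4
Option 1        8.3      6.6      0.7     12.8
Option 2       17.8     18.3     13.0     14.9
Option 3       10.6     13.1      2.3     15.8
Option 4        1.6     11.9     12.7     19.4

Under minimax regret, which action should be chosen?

Option 2

Column bests: State 1=17.8, State 2=18.3, State 3=13.0, State 4=19.4.
Option 1 regrets: 9.5, 11.7, 12.3, 6.6 → max 12.3
Option 2 regrets: 0.0, 0.0, 0.0, 4.5 → max 4.5
Option 3 regrets: 7.2, 5.2, 10.7, 3.6 → max 10.7
Option 4 regrets: 16.2, 6.4, 0.3, 0.0 → max 16.2
Smallest max regret = 4.5 → Option 2.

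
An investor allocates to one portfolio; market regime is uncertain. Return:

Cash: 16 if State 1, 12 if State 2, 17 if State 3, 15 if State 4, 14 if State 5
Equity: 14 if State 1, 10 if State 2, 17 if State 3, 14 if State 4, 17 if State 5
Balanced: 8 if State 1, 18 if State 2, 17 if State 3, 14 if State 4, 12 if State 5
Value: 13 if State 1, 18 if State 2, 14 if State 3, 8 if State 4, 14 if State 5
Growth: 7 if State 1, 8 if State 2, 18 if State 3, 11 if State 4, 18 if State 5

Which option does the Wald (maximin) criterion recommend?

Cash

Row minima: Cash=12, Equity=10, Balanced=8, Value=8, Growth=7
Best worst-case = 12 → Cash.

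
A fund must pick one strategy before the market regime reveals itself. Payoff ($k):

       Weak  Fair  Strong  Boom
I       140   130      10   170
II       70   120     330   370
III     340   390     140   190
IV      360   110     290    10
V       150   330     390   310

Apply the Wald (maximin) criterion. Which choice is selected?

Row minima: I=10, II=70, III=140, IV=10, V=150
Best worst-case = 150 → V.

V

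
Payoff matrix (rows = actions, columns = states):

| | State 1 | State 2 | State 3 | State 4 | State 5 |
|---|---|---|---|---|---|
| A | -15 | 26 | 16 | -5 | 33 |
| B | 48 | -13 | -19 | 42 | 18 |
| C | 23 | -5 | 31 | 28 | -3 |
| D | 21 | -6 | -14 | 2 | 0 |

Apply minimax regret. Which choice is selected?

C

Column bests: State 1=48, State 2=26, State 3=31, State 4=42, State 5=33.
A regrets: 63, 0, 15, 47, 0 → max 63
B regrets: 0, 39, 50, 0, 15 → max 50
C regrets: 25, 31, 0, 14, 36 → max 36
D regrets: 27, 32, 45, 40, 33 → max 45
Smallest max regret = 36 → C.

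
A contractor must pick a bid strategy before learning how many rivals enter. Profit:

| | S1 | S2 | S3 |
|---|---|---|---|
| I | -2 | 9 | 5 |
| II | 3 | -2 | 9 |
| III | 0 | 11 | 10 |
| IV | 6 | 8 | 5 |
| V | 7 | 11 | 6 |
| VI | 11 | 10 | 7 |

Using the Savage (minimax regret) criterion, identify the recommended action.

Column bests: S1=11, S2=11, S3=10.
I regrets: 13, 2, 5 → max 13
II regrets: 8, 13, 1 → max 13
III regrets: 11, 0, 0 → max 11
IV regrets: 5, 3, 5 → max 5
V regrets: 4, 0, 4 → max 4
VI regrets: 0, 1, 3 → max 3
Smallest max regret = 3 → VI.

VI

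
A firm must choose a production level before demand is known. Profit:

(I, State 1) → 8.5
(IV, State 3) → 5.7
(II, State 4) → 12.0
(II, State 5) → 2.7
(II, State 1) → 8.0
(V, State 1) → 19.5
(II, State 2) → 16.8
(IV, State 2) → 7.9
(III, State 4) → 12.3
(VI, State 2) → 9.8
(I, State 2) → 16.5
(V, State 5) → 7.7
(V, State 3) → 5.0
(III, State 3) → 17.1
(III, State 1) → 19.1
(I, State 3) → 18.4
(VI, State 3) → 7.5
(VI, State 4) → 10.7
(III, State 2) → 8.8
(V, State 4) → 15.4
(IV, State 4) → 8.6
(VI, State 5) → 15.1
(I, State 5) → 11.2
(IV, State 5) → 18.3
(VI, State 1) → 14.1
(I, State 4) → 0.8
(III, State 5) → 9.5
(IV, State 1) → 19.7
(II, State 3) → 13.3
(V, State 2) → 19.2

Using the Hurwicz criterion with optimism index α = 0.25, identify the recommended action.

III

I: 0.25·18.4 + 0.75·0.8 = 5.2
II: 0.25·16.8 + 0.75·2.7 = 6.225
III: 0.25·19.1 + 0.75·8.8 = 11.375
IV: 0.25·19.7 + 0.75·5.7 = 9.2
V: 0.25·19.5 + 0.75·5.0 = 8.625
VI: 0.25·15.1 + 0.75·7.5 = 9.4
Highest Hurwicz score = 11.375 → III.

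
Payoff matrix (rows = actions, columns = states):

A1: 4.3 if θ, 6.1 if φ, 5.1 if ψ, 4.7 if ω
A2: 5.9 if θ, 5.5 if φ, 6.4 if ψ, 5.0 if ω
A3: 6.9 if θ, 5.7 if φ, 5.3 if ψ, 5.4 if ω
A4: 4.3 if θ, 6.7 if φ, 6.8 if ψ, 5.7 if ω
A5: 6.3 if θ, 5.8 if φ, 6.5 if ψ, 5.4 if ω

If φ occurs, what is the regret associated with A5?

0.9

Best payoff under φ is 6.7.
Regret = 6.7 − 5.8 = 0.9.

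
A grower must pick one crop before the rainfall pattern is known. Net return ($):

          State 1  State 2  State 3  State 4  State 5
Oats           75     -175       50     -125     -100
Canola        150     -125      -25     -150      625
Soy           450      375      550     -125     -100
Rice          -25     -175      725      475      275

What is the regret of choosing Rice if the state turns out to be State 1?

Best payoff under State 1 is 450.
Regret = 450 − (-25) = 475.

475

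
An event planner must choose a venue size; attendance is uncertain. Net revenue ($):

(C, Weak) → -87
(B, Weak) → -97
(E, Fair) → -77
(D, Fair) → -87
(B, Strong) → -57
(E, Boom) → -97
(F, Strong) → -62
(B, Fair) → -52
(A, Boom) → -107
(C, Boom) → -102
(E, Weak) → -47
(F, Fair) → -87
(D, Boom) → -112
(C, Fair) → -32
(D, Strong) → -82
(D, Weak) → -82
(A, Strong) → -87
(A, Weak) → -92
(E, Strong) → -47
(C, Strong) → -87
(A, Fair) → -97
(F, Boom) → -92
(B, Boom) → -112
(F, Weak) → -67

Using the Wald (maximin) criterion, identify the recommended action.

F

Row minima: A=-107, B=-112, C=-102, D=-112, E=-97, F=-92
Best worst-case = -92 → F.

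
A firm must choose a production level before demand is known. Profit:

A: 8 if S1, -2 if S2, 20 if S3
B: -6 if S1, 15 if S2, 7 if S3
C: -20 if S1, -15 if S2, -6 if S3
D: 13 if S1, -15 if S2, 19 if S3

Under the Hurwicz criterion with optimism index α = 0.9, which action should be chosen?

A

A: 0.9·20 + 0.1·(-2) = 17.8
B: 0.9·15 + 0.1·(-6) = 12.9
C: 0.9·(-6) + 0.1·(-20) = -7.4
D: 0.9·19 + 0.1·(-15) = 15.6
Highest Hurwicz score = 17.8 → A.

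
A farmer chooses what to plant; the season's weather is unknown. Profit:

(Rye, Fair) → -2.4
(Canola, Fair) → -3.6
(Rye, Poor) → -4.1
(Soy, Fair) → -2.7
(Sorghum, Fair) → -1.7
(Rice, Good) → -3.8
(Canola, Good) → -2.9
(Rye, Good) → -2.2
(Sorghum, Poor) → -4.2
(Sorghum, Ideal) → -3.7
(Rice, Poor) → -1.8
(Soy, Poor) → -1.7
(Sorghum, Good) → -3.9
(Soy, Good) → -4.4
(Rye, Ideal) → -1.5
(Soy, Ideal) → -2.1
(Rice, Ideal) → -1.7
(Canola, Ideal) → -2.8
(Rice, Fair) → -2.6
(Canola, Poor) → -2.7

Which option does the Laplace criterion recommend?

Row averages: Rice=-2.475, Rye=-2.55, Soy=-2.725, Sorghum=-3.375, Canola=-3
Highest average = -2.475 → Rice.

Rice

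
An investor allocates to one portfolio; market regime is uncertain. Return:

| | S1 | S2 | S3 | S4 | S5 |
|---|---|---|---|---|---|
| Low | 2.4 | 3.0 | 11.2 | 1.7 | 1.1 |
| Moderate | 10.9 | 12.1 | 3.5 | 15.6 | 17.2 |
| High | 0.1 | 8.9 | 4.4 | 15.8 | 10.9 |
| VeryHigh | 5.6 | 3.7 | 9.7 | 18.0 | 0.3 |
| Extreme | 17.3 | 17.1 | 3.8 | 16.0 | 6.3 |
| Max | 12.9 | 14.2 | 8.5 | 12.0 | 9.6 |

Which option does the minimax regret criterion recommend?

Max

Column bests: S1=17.3, S2=17.1, S3=11.2, S4=18.0, S5=17.2.
Low regrets: 14.9, 14.1, 0.0, 16.3, 16.1 → max 16.3
Moderate regrets: 6.4, 5.0, 7.7, 2.4, 0.0 → max 7.7
High regrets: 17.2, 8.2, 6.8, 2.2, 6.3 → max 17.2
VeryHigh regrets: 11.7, 13.4, 1.5, 0.0, 16.9 → max 16.9
Extreme regrets: 0.0, 0.0, 7.4, 2.0, 10.9 → max 10.9
Max regrets: 4.4, 2.9, 2.7, 6.0, 7.6 → max 7.6
Smallest max regret = 7.6 → Max.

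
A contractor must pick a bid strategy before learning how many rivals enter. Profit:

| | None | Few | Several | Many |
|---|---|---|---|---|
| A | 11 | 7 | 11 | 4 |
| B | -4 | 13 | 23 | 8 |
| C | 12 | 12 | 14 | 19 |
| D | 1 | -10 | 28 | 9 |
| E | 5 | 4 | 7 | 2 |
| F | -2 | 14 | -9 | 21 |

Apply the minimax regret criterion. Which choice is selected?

C

Column bests: None=12, Few=14, Several=28, Many=21.
A regrets: 1, 7, 17, 17 → max 17
B regrets: 16, 1, 5, 13 → max 16
C regrets: 0, 2, 14, 2 → max 14
D regrets: 11, 24, 0, 12 → max 24
E regrets: 7, 10, 21, 19 → max 21
F regrets: 14, 0, 37, 0 → max 37
Smallest max regret = 14 → C.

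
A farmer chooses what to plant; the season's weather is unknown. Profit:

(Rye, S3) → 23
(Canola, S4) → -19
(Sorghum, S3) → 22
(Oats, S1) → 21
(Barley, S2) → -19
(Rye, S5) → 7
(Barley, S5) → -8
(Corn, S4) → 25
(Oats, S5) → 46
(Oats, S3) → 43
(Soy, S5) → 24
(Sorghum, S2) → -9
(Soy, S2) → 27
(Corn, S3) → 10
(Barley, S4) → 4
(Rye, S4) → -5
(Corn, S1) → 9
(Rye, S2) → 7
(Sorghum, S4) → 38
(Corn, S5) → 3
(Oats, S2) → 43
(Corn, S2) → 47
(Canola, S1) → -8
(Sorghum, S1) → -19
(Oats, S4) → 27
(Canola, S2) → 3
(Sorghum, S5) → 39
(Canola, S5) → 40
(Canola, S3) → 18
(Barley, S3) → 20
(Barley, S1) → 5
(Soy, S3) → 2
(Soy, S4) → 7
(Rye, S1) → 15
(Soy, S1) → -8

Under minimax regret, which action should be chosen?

Column bests: S1=21, S2=47, S3=43, S4=38, S5=46.
Canola regrets: 29, 44, 25, 57, 6 → max 57
Sorghum regrets: 40, 56, 21, 0, 7 → max 56
Soy regrets: 29, 20, 41, 31, 22 → max 41
Rye regrets: 6, 40, 20, 43, 39 → max 43
Oats regrets: 0, 4, 0, 11, 0 → max 11
Barley regrets: 16, 66, 23, 34, 54 → max 66
Corn regrets: 12, 0, 33, 13, 43 → max 43
Smallest max regret = 11 → Oats.

Oats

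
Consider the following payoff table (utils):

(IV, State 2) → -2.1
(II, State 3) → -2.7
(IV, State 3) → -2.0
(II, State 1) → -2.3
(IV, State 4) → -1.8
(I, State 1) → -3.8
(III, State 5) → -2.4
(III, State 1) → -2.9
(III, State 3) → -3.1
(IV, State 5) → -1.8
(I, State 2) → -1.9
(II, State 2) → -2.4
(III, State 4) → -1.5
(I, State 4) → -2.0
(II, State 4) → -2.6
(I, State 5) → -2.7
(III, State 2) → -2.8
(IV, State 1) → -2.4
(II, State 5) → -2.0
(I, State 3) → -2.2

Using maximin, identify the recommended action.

Row minima: I=-3.8, II=-2.7, III=-3.1, IV=-2.4
Best worst-case = -2.4 → IV.

IV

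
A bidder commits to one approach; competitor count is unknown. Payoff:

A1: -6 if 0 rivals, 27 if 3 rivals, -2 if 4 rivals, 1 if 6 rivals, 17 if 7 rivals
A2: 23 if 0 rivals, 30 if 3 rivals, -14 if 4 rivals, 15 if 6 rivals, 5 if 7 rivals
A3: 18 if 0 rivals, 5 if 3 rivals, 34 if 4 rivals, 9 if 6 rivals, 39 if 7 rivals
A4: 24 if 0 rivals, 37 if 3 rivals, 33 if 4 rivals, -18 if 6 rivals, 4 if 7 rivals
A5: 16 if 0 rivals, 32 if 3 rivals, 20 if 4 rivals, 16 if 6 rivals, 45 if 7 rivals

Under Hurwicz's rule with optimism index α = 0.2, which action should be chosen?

A1: 0.2·27 + 0.8·(-6) = 0.6
A2: 0.2·30 + 0.8·(-14) = -5.2
A3: 0.2·39 + 0.8·5 = 11.8
A4: 0.2·37 + 0.8·(-18) = -7
A5: 0.2·45 + 0.8·16 = 21.8
Highest Hurwicz score = 21.8 → A5.

A5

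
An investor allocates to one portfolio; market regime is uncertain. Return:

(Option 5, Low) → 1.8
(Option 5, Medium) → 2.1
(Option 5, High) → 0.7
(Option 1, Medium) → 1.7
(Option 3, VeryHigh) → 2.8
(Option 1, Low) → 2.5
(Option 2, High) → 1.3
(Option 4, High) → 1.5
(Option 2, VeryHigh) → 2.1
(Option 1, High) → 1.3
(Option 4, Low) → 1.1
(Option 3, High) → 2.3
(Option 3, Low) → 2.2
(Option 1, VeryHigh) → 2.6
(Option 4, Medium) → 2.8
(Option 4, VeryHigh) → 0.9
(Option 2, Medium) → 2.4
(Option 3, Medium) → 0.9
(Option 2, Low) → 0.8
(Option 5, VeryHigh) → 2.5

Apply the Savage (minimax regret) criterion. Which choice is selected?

Option 1

Column bests: Low=2.5, Medium=2.8, High=2.3, VeryHigh=2.8.
Option 1 regrets: 0.0, 1.1, 1.0, 0.2 → max 1.1
Option 2 regrets: 1.7, 0.4, 1.0, 0.7 → max 1.7
Option 3 regrets: 0.3, 1.9, 0.0, 0.0 → max 1.9
Option 4 regrets: 1.4, 0.0, 0.8, 1.9 → max 1.9
Option 5 regrets: 0.7, 0.7, 1.6, 0.3 → max 1.6
Smallest max regret = 1.1 → Option 1.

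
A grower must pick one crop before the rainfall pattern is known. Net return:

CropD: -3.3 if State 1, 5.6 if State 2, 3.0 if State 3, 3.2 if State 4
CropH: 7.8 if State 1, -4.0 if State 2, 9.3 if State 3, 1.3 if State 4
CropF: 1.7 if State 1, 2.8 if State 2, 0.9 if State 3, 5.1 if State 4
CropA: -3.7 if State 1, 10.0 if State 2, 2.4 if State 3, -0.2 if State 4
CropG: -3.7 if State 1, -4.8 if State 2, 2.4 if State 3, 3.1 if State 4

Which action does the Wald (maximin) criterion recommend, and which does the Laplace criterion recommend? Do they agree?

Row minima: CropD=-3.3, CropH=-4.0, CropF=0.9, CropA=-3.7, CropG=-4.8
Best worst-case = 0.9 → CropF.
Row averages: CropD=2.125, CropH=3.6, CropF=2.625, CropA=2.125, CropG=-0.75
Highest average = 3.6 → CropH.

maximin → CropF; laplace → CropH (disagree)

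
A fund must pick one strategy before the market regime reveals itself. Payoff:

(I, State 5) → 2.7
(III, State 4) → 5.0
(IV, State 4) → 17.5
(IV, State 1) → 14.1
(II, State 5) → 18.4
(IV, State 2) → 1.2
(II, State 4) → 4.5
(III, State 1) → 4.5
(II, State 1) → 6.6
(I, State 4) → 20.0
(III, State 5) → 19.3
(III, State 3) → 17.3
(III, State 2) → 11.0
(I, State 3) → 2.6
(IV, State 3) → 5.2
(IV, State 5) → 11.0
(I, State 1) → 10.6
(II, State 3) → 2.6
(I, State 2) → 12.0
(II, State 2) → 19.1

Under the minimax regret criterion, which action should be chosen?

Column bests: State 1=14.1, State 2=19.1, State 3=17.3, State 4=20.0, State 5=19.3.
I regrets: 3.5, 7.1, 14.7, 0.0, 16.6 → max 16.6
II regrets: 7.5, 0.0, 14.7, 15.5, 0.9 → max 15.5
III regrets: 9.6, 8.1, 0.0, 15.0, 0.0 → max 15.0
IV regrets: 0.0, 17.9, 12.1, 2.5, 8.3 → max 17.9
Smallest max regret = 15.0 → III.

III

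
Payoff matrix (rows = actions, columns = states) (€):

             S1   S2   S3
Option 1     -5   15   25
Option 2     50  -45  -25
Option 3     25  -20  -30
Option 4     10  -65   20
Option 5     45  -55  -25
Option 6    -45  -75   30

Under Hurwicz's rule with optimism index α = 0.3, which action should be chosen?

Option 1

Option 1: 0.3·25 + 0.7·(-5) = 4
Option 2: 0.3·50 + 0.7·(-45) = -16.5
Option 3: 0.3·25 + 0.7·(-30) = -13.5
Option 4: 0.3·20 + 0.7·(-65) = -39.5
Option 5: 0.3·45 + 0.7·(-55) = -25
Option 6: 0.3·30 + 0.7·(-75) = -43.5
Highest Hurwicz score = 4 → Option 1.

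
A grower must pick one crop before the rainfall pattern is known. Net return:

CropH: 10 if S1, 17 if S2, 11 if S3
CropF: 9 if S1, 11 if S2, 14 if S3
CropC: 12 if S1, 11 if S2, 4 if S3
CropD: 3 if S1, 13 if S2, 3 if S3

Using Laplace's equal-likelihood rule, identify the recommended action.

CropH

Row averages: CropH=38/3, CropF=34/3, CropC=9, CropD=19/3
Highest average = 38/3 → CropH.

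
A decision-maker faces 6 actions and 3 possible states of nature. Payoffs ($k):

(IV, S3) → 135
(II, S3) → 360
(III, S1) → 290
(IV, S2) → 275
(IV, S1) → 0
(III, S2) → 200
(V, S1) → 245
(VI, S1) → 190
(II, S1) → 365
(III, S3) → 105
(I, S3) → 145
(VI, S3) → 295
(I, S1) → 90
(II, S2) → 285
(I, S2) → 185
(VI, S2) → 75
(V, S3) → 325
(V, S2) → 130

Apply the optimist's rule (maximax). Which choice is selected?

II

Row maxima: I=185, II=365, III=290, IV=275, V=325, VI=295
Best best-case = 365 → II.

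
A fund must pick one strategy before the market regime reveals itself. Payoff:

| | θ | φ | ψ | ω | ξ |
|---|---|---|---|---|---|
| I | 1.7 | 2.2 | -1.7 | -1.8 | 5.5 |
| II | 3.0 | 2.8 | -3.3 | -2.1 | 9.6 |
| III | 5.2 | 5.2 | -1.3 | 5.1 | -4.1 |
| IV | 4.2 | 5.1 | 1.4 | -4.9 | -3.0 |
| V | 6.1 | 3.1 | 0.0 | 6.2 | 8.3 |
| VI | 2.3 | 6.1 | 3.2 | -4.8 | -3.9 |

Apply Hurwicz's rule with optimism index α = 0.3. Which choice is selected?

I: 0.3·5.5 + 0.7·(-1.8) = 0.39
II: 0.3·9.6 + 0.7·(-3.3) = 0.57
III: 0.3·5.2 + 0.7·(-4.1) = -1.31
IV: 0.3·5.1 + 0.7·(-4.9) = -1.9
V: 0.3·8.3 + 0.7·0.0 = 2.49
VI: 0.3·6.1 + 0.7·(-4.8) = -1.53
Highest Hurwicz score = 2.49 → V.

V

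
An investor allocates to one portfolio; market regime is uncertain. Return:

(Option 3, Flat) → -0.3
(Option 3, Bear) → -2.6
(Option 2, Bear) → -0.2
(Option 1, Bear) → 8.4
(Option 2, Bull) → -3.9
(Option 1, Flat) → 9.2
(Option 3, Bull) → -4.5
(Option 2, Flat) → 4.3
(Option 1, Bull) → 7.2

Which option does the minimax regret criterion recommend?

Column bests: Bear=8.4, Flat=9.2, Bull=7.2.
Option 1 regrets: 0.0, 0.0, 0.0 → max 0.0
Option 2 regrets: 8.6, 4.9, 11.1 → max 11.1
Option 3 regrets: 11.0, 9.5, 11.7 → max 11.7
Smallest max regret = 0.0 → Option 1.

Option 1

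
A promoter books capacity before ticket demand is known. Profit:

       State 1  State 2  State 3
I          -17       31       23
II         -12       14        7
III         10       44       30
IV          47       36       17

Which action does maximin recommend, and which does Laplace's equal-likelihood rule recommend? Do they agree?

Row minima: I=-17, II=-12, III=10, IV=17
Best worst-case = 17 → IV.
Row averages: I=37/3, II=3, III=28, IV=100/3
Highest average = 100/3 → IV.

maximin → IV; laplace → IV (agree)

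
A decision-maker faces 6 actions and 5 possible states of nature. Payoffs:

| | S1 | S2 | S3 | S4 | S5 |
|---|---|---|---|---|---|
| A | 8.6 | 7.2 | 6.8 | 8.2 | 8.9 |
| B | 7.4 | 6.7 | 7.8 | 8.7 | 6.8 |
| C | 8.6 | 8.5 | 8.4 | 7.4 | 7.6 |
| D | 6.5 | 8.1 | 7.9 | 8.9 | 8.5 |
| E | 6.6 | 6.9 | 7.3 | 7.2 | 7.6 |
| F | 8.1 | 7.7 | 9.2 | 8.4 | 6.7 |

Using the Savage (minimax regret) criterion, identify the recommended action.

C

Column bests: S1=8.6, S2=8.5, S3=9.2, S4=8.9, S5=8.9.
A regrets: 0.0, 1.3, 2.4, 0.7, 0.0 → max 2.4
B regrets: 1.2, 1.8, 1.4, 0.2, 2.1 → max 2.1
C regrets: 0.0, 0.0, 0.8, 1.5, 1.3 → max 1.5
D regrets: 2.1, 0.4, 1.3, 0.0, 0.4 → max 2.1
E regrets: 2.0, 1.6, 1.9, 1.7, 1.3 → max 2.0
F regrets: 0.5, 0.8, 0.0, 0.5, 2.2 → max 2.2
Smallest max regret = 1.5 → C.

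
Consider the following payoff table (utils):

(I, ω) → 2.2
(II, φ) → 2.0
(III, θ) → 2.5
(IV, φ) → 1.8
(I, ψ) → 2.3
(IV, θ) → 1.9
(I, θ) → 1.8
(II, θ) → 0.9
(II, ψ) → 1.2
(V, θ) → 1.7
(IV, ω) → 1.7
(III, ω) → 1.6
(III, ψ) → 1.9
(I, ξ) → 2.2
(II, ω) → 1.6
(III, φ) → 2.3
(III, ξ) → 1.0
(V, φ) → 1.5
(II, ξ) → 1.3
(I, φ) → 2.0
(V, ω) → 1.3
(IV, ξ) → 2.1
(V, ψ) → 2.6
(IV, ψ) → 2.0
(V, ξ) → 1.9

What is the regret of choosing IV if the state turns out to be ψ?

0.6

Best payoff under ψ is 2.6.
Regret = 2.6 − 2.0 = 0.6.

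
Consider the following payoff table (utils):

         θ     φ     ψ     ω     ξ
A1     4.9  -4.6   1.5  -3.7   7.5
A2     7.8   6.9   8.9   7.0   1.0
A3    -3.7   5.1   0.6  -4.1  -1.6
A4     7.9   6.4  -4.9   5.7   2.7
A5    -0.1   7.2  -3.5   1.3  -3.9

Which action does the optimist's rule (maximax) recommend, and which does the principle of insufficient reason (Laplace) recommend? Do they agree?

Row maxima: A1=7.5, A2=8.9, A3=5.1, A4=7.9, A5=7.2
Best best-case = 8.9 → A2.
Row averages: A1=1.12, A2=6.32, A3=-0.74, A4=3.56, A5=0.2
Highest average = 6.32 → A2.

maximax → A2; laplace → A2 (agree)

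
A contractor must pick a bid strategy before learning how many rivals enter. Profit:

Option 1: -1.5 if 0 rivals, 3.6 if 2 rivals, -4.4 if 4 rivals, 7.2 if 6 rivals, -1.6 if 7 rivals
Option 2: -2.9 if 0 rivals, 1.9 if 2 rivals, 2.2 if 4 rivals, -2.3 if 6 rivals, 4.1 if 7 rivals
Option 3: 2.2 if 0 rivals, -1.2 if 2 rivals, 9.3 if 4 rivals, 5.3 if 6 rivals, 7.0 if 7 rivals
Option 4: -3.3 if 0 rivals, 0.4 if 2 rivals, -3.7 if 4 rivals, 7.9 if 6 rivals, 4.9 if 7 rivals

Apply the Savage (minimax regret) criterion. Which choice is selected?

Option 3

Column bests: 0 rivals=2.2, 2 rivals=3.6, 4 rivals=9.3, 6 rivals=7.9, 7 rivals=7.0.
Option 1 regrets: 3.7, 0.0, 13.7, 0.7, 8.6 → max 13.7
Option 2 regrets: 5.1, 1.7, 7.1, 10.2, 2.9 → max 10.2
Option 3 regrets: 0.0, 4.8, 0.0, 2.6, 0.0 → max 4.8
Option 4 regrets: 5.5, 3.2, 13.0, 0.0, 2.1 → max 13.0
Smallest max regret = 4.8 → Option 3.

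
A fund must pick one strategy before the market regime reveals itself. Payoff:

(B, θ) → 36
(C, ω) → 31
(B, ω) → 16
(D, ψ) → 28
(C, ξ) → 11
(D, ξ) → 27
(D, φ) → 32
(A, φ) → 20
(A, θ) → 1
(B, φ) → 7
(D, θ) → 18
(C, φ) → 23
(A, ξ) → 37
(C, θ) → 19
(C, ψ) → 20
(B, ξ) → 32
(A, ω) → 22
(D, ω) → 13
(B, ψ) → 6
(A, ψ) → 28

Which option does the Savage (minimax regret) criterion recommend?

D

Column bests: θ=36, φ=32, ψ=28, ω=31, ξ=37.
A regrets: 35, 12, 0, 9, 0 → max 35
B regrets: 0, 25, 22, 15, 5 → max 25
C regrets: 17, 9, 8, 0, 26 → max 26
D regrets: 18, 0, 0, 18, 10 → max 18
Smallest max regret = 18 → D.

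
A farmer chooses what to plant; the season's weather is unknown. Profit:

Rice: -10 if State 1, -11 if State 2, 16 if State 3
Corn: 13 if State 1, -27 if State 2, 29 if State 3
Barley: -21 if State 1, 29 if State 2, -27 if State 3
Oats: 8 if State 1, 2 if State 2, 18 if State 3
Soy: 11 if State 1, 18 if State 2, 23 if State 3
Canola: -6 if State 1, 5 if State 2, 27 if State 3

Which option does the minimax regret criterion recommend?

Soy

Column bests: State 1=13, State 2=29, State 3=29.
Rice regrets: 23, 40, 13 → max 40
Corn regrets: 0, 56, 0 → max 56
Barley regrets: 34, 0, 56 → max 56
Oats regrets: 5, 27, 11 → max 27
Soy regrets: 2, 11, 6 → max 11
Canola regrets: 19, 24, 2 → max 24
Smallest max regret = 11 → Soy.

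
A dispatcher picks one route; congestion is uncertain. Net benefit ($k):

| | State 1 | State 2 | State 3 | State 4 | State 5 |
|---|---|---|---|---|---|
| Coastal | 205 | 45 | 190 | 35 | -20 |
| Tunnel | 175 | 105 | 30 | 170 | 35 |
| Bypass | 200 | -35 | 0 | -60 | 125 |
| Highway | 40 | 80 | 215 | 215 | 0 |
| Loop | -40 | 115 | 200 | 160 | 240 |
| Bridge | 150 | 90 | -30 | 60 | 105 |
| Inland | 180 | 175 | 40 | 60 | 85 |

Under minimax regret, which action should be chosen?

Column bests: State 1=205, State 2=175, State 3=215, State 4=215, State 5=240.
Coastal regrets: 0, 130, 25, 180, 260 → max 260
Tunnel regrets: 30, 70, 185, 45, 205 → max 205
Bypass regrets: 5, 210, 215, 275, 115 → max 275
Highway regrets: 165, 95, 0, 0, 240 → max 240
Loop regrets: 245, 60, 15, 55, 0 → max 245
Bridge regrets: 55, 85, 245, 155, 135 → max 245
Inland regrets: 25, 0, 175, 155, 155 → max 175
Smallest max regret = 175 → Inland.

Inland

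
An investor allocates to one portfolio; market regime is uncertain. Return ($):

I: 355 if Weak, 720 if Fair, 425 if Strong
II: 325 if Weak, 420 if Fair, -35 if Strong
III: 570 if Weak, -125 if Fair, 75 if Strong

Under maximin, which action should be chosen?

I

Row minima: I=355, II=-35, III=-125
Best worst-case = 355 → I.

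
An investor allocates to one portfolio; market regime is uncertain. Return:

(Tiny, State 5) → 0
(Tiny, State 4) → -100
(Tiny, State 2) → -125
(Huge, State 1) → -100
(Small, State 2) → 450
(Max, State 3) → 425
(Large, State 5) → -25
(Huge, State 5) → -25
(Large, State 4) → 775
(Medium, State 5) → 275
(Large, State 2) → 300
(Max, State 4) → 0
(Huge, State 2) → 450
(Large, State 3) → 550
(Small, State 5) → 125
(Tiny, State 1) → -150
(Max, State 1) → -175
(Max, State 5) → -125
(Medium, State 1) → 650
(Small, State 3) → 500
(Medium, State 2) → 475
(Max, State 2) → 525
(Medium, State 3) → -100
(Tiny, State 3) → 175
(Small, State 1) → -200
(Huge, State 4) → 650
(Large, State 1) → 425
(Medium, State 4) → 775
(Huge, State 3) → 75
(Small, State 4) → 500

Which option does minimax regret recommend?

Column bests: State 1=650, State 2=525, State 3=550, State 4=775, State 5=275.
Tiny regrets: 800, 650, 375, 875, 275 → max 875
Small regrets: 850, 75, 50, 275, 150 → max 850
Medium regrets: 0, 50, 650, 0, 0 → max 650
Large regrets: 225, 225, 0, 0, 300 → max 300
Huge regrets: 750, 75, 475, 125, 300 → max 750
Max regrets: 825, 0, 125, 775, 400 → max 825
Smallest max regret = 300 → Large.

Large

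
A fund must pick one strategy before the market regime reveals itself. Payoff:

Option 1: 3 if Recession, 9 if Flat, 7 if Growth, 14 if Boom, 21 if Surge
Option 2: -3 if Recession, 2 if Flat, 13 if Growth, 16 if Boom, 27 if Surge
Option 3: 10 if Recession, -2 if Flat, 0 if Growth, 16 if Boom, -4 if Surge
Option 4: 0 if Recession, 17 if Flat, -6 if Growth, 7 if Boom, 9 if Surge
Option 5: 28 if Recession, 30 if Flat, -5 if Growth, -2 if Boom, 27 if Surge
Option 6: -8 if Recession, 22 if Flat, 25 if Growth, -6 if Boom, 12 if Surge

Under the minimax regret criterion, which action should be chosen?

Option 1

Column bests: Recession=28, Flat=30, Growth=25, Boom=16, Surge=27.
Option 1 regrets: 25, 21, 18, 2, 6 → max 25
Option 2 regrets: 31, 28, 12, 0, 0 → max 31
Option 3 regrets: 18, 32, 25, 0, 31 → max 32
Option 4 regrets: 28, 13, 31, 9, 18 → max 31
Option 5 regrets: 0, 0, 30, 18, 0 → max 30
Option 6 regrets: 36, 8, 0, 22, 15 → max 36
Smallest max regret = 25 → Option 1.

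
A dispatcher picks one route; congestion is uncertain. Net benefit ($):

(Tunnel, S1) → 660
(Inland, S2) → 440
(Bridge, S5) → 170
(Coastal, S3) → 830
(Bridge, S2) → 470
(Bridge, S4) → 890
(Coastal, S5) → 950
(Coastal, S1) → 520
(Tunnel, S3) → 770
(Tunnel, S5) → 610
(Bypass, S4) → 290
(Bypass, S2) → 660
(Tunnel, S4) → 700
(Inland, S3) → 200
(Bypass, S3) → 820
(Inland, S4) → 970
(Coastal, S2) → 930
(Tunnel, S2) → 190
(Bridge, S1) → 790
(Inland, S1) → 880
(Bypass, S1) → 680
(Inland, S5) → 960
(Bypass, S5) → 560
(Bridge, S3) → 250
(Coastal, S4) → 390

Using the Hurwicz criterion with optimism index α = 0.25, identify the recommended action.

Coastal

Coastal: 0.25·950 + 0.75·390 = 530
Inland: 0.25·970 + 0.75·200 = 392.5
Bridge: 0.25·890 + 0.75·170 = 350
Tunnel: 0.25·770 + 0.75·190 = 335
Bypass: 0.25·820 + 0.75·290 = 422.5
Highest Hurwicz score = 530 → Coastal.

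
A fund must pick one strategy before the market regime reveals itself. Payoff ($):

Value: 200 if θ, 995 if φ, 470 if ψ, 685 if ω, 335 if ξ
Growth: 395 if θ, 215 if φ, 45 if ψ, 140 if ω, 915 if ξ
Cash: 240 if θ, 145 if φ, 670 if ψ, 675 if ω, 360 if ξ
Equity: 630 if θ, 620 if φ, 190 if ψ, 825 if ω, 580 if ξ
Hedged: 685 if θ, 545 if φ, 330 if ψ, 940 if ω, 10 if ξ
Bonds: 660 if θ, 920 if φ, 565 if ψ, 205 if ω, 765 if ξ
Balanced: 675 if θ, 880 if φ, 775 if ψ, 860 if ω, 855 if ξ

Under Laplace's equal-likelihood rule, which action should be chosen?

Row averages: Value=537, Growth=342, Cash=418, Equity=569, Hedged=502, Bonds=623, Balanced=809
Highest average = 809 → Balanced.

Balanced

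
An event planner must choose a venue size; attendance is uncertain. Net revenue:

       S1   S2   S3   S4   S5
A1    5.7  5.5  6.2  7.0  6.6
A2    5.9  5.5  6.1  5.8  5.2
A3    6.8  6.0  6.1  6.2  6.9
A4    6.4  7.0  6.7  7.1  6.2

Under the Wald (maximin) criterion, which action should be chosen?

A4

Row minima: A1=5.5, A2=5.2, A3=6.0, A4=6.2
Best worst-case = 6.2 → A4.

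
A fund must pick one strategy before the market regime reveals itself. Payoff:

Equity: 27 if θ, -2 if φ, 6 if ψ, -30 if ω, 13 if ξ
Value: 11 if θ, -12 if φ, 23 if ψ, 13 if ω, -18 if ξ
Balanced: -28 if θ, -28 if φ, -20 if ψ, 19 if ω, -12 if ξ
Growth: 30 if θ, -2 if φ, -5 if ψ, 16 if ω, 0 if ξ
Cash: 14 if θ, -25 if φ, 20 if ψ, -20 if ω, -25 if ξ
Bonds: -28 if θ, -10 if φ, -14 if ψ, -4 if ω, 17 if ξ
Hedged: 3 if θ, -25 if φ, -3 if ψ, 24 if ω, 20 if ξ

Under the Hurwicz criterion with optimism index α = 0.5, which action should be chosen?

Equity: 0.5·27 + 0.5·(-30) = -1.5
Value: 0.5·23 + 0.5·(-18) = 2.5
Balanced: 0.5·19 + 0.5·(-28) = -4.5
Growth: 0.5·30 + 0.5·(-5) = 12.5
Cash: 0.5·20 + 0.5·(-25) = -2.5
Bonds: 0.5·17 + 0.5·(-28) = -5.5
Hedged: 0.5·24 + 0.5·(-25) = -0.5
Highest Hurwicz score = 12.5 → Growth.

Growth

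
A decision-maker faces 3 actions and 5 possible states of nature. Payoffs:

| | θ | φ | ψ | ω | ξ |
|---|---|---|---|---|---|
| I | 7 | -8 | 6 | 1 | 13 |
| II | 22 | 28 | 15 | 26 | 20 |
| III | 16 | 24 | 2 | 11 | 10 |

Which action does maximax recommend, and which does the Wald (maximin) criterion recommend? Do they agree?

Row maxima: I=13, II=28, III=24
Best best-case = 28 → II.
Row minima: I=-8, II=15, III=2
Best worst-case = 15 → II.

maximax → II; maximin → II (agree)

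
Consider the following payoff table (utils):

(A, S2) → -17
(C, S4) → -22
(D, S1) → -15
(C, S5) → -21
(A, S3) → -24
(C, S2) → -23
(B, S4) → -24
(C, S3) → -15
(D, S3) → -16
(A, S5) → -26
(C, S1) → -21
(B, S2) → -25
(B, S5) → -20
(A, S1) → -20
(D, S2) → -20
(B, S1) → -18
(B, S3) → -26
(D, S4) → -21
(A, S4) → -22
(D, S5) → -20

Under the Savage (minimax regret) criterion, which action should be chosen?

D

Column bests: S1=-15, S2=-17, S3=-15, S4=-21, S5=-20.
A regrets: 5, 0, 9, 1, 6 → max 9
B regrets: 3, 8, 11, 3, 0 → max 11
C regrets: 6, 6, 0, 1, 1 → max 6
D regrets: 0, 3, 1, 0, 0 → max 3
Smallest max regret = 3 → D.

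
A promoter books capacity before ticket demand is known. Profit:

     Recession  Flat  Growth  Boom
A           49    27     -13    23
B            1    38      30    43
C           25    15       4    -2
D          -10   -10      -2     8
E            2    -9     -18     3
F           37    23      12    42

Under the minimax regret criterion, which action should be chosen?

Column bests: Recession=49, Flat=38, Growth=30, Boom=43.
A regrets: 0, 11, 43, 20 → max 43
B regrets: 48, 0, 0, 0 → max 48
C regrets: 24, 23, 26, 45 → max 45
D regrets: 59, 48, 32, 35 → max 59
E regrets: 47, 47, 48, 40 → max 48
F regrets: 12, 15, 18, 1 → max 18
Smallest max regret = 18 → F.

F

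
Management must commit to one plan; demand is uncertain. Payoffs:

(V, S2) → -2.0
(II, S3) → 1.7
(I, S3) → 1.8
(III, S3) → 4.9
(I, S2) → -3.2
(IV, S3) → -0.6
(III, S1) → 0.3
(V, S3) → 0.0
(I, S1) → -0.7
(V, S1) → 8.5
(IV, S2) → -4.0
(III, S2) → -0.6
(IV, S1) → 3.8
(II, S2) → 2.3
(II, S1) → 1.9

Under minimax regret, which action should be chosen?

V

Column bests: S1=8.5, S2=2.3, S3=4.9.
I regrets: 9.2, 5.5, 3.1 → max 9.2
II regrets: 6.6, 0.0, 3.2 → max 6.6
III regrets: 8.2, 2.9, 0.0 → max 8.2
IV regrets: 4.7, 6.3, 5.5 → max 6.3
V regrets: 0.0, 4.3, 4.9 → max 4.9
Smallest max regret = 4.9 → V.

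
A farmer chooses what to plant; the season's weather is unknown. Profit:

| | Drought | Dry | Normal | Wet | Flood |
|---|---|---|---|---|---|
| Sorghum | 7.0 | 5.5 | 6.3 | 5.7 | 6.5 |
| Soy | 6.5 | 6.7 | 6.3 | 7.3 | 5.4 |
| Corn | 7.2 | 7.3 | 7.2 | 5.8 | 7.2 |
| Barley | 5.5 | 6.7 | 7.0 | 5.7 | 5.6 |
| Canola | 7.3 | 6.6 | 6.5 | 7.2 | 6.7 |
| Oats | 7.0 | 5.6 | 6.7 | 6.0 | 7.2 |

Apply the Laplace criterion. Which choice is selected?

Row averages: Sorghum=6.2, Soy=6.44, Corn=6.94, Barley=6.1, Canola=6.86, Oats=6.5
Highest average = 6.94 → Corn.

Corn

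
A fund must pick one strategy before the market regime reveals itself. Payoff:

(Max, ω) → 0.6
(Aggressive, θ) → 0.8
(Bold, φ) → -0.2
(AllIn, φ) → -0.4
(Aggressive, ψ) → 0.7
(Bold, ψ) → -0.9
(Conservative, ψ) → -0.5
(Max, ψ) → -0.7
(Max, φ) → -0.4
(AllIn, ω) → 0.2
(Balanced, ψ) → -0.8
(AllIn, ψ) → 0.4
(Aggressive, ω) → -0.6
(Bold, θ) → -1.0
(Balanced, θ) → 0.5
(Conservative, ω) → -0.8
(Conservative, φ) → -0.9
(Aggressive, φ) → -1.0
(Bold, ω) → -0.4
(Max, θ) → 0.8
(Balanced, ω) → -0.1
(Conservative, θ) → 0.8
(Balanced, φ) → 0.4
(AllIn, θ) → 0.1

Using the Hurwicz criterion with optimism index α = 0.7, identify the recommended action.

Conservative: 0.7·0.8 + 0.3·(-0.9) = 0.29
Balanced: 0.7·0.5 + 0.3·(-0.8) = 0.11
Aggressive: 0.7·0.8 + 0.3·(-1.0) = 0.26
Bold: 0.7·(-0.2) + 0.3·(-1.0) = -0.44
AllIn: 0.7·0.4 + 0.3·(-0.4) = 0.16
Max: 0.7·0.8 + 0.3·(-0.7) = 0.35
Highest Hurwicz score = 0.35 → Max.

Max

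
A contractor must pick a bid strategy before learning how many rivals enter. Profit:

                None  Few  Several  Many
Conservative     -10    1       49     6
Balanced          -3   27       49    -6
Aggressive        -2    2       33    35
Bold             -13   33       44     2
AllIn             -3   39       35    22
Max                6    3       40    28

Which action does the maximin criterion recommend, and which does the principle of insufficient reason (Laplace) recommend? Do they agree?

maximin → Max; laplace → AllIn (disagree)

Row minima: Conservative=-10, Balanced=-6, Aggressive=-2, Bold=-13, AllIn=-3, Max=3
Best worst-case = 3 → Max.
Row averages: Conservative=11.5, Balanced=16.75, Aggressive=17, Bold=16.5, AllIn=23.25, Max=19.25
Highest average = 23.25 → AllIn.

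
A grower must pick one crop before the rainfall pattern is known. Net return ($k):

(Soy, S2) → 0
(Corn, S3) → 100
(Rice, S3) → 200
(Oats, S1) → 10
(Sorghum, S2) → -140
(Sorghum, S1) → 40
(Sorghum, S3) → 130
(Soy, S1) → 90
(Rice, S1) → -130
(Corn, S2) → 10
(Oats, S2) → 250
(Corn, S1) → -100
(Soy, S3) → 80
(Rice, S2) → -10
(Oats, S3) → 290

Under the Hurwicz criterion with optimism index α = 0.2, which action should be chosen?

Corn: 0.2·100 + 0.8·(-100) = -60
Oats: 0.2·290 + 0.8·10 = 66
Soy: 0.2·90 + 0.8·0 = 18
Rice: 0.2·200 + 0.8·(-130) = -64
Sorghum: 0.2·130 + 0.8·(-140) = -86
Highest Hurwicz score = 66 → Oats.

Oats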